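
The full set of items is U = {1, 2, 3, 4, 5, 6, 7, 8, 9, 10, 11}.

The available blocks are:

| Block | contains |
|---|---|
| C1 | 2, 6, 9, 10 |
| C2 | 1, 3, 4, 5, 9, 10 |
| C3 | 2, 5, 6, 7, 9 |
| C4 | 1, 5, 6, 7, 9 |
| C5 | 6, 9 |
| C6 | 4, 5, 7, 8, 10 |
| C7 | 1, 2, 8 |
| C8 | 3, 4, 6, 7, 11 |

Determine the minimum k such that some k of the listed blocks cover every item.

C2, C7, and C8 cover everything between them: the union {1, 2, 3, 4, 5, 6, 7, 8, 9, 10, 11} is all of U.
Only C8 contains 11, so C8 is forced; the remaining 6 items need at least 2 more blocks (each remaining block adds at most 4) — so at least 3 blocks are needed, and 3 is optimal.

3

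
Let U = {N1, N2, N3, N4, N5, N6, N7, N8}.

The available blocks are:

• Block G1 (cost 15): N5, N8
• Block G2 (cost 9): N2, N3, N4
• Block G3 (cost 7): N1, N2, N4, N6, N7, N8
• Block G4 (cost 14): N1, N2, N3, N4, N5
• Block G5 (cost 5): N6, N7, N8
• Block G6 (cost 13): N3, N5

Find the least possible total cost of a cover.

G4, G5 together cover every point (G4 ∪ G5 = {N1, N2, N3, N4, N5, N6, N7, N8}); total cost 14 + 5 = 19.
The greedy pick G3, G6 costs 20; no covering selection beats 19.

19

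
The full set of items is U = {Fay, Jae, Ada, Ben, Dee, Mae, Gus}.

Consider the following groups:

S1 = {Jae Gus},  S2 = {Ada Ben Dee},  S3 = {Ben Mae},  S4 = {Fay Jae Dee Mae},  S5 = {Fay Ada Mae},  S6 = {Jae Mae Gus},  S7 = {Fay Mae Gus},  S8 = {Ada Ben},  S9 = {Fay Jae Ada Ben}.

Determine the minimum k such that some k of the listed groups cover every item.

S2, S4, and S6 cover everything between them: the union {Fay, Jae, Ada, Ben, Dee, Mae, Gus} is all of U.
No 2 of the 9 groups cover everything (all 36 combinations miss at least one item), so 3 is optimal.

3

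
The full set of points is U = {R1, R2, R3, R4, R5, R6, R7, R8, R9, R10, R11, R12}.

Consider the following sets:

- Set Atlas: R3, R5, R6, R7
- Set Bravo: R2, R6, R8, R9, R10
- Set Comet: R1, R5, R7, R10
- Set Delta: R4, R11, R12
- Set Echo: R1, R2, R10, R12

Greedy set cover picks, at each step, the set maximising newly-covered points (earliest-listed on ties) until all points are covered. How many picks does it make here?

Greedy: pick Bravo (covers 5 new) → pick Atlas (covers 3 new) → pick Delta (covers 3 new) → pick Comet (covers 1 new). Total picks: 4.

4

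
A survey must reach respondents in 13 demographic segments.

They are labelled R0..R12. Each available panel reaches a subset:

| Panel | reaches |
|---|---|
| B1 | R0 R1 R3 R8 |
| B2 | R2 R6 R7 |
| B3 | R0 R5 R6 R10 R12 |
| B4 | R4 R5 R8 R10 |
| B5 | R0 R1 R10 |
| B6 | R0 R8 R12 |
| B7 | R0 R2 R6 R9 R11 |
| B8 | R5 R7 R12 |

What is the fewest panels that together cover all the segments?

B1 and B4 and B7 and B8 together: B1 ∪ B4 ∪ B7 ∪ B8 = {R0, R1, R2, R3, R4, R5, R6, R7, R8, R9, R10, R11, R12} — every segment is covered.
Only B1 contains R3, so B1 is forced; the remaining 9 segments need at least 3 more panels (each remaining panel adds at most 4) — so at least 4 panels are needed, and 4 is optimal.

4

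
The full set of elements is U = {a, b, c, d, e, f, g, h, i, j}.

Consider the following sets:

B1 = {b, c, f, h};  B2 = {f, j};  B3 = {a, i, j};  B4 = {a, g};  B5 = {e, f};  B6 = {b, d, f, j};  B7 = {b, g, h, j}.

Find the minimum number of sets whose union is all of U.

5

B1 and B3 and B5 and B6 and B7 together: B1 ∪ B3 ∪ B5 ∪ B6 ∪ B7 = {a, b, c, d, e, f, g, h, i, j} — every element is covered.
No 4 of the 7 sets cover everything (all 35 combinations miss at least one element), so 5 is optimal.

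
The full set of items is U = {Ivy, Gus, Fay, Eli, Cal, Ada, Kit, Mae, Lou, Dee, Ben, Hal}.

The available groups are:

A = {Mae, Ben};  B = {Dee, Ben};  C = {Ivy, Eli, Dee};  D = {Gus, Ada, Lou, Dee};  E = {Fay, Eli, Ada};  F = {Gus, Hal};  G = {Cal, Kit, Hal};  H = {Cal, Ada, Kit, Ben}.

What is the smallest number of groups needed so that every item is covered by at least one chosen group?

Take {A, C, D, E, G}. Their union is {Ivy, Gus, Fay, Eli, Cal, Ada, Kit, Mae, Lou, Dee, Ben, Hal}, which is all 12 items.
No 4 of the 8 groups cover everything (all 70 combinations miss at least one item), so 5 is optimal.

5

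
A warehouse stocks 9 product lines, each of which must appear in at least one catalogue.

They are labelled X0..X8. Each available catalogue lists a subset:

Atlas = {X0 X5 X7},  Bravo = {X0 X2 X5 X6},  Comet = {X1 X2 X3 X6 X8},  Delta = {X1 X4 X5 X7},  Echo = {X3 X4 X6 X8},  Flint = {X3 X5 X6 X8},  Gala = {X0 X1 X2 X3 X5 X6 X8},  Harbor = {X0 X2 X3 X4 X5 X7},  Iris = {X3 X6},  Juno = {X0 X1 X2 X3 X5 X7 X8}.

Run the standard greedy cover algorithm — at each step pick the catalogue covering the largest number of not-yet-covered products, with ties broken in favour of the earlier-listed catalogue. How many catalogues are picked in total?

2

Greedy: pick Gala (covers 7 new) → pick Delta (covers 2 new). Total picks: 2.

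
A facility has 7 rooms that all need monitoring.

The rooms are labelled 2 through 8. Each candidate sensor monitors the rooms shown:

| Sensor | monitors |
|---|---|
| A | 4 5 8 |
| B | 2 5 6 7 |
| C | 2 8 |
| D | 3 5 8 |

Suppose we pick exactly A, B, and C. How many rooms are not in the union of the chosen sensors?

Union of A, B, C = {2, 4, 5, 6, 7, 8}.
Not covered: 3 — 1 room.

1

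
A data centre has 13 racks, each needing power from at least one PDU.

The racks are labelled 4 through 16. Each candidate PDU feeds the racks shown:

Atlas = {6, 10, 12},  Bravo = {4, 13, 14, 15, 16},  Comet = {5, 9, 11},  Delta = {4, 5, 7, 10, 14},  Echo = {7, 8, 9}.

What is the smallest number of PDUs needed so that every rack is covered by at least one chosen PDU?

Take {Atlas, Bravo, Comet, Echo}. Their union is {4, 5, 6, 7, 8, 9, 10, 11, 12, 13, 14, 15, 16}, which is all 13 racks.
Only Bravo contains 13, so Bravo is forced; the remaining 8 racks need at least 3 more PDUs (each remaining PDU adds at most 3) — so at least 4 PDUs are needed, and 4 is optimal.

4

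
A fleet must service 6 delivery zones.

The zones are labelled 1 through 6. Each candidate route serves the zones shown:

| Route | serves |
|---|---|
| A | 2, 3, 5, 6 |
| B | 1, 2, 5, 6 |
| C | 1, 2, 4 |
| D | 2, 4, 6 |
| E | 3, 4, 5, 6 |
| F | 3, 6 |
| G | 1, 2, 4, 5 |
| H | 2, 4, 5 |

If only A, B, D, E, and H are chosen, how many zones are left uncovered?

Union of A, B, D, E, H = {1, 2, 3, 4, 5, 6} — that's every zone, so 0 are uncovered.

0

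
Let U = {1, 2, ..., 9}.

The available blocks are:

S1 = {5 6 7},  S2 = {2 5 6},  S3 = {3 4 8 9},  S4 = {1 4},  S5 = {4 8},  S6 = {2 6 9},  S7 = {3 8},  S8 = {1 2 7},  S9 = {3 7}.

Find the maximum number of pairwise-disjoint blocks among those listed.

3

S2, S5, S9 are pairwise disjoint (S2={2,5,6}; S5={4,8}; S9={3,7}).
Every remaining block overlaps one of these, and no 4 of the listed blocks are pairwise disjoint, so 3 is the maximum.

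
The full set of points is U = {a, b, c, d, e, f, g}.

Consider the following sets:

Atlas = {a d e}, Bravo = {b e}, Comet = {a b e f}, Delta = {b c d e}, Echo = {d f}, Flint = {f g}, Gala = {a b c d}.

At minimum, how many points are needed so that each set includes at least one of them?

3

H = {b, d, g} meets every set (each contains at least one member of H), and |H| = 3.
No choice of 2 points meets every set, so 3 is the minimum.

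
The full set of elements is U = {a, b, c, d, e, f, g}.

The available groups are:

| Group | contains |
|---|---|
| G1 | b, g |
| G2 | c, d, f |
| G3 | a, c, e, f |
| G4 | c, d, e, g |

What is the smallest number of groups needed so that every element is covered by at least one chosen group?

Take {G1, G3, G4}. Their union is {a, b, c, d, e, f, g}, which is all 7 elements.
Only G3 contains a, so G3 is forced; the remaining 3 elements need at least 2 more groups (each remaining group adds at most 2) — so at least 3 groups are needed, and 3 is optimal.

3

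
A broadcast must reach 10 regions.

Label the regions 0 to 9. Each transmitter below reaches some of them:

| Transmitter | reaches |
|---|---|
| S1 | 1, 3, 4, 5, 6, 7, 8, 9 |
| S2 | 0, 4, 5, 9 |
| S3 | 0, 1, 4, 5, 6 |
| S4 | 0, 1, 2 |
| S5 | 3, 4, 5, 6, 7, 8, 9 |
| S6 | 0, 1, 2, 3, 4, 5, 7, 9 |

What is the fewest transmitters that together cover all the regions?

S5 and S6 together: S5 ∪ S6 = {0, 1, 2, 3, 4, 5, 6, 7, 8, 9} — every region is covered.
No single transmitter has all 10 regions (the largest, S1, has 8), so 2 is optimal.

2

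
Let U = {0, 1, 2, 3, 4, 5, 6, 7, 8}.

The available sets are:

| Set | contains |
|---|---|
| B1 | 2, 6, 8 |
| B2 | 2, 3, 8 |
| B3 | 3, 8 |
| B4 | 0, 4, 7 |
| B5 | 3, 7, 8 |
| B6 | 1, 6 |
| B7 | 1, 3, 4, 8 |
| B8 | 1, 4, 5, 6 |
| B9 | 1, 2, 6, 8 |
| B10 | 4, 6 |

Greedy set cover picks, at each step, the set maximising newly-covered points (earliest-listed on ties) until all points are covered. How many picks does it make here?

4

Greedy: pick B7 (covers 4 new) → pick B1 (covers 2 new) → pick B4 (covers 2 new) → pick B8 (covers 1 new). Total picks: 4.
(The true minimum cover uses only 3 sets, so greedy is not optimal here.)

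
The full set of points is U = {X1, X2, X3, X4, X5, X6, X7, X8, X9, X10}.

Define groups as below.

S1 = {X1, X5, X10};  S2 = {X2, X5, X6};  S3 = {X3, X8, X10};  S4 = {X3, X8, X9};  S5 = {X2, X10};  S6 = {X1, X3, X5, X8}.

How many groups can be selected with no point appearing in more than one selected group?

2

S4, S5 are pairwise disjoint (S4={X3,X8,X9}; S5={X2,X10}).
Every remaining group overlaps one of these, and no 3 of the listed groups are pairwise disjoint, so 2 is the maximum.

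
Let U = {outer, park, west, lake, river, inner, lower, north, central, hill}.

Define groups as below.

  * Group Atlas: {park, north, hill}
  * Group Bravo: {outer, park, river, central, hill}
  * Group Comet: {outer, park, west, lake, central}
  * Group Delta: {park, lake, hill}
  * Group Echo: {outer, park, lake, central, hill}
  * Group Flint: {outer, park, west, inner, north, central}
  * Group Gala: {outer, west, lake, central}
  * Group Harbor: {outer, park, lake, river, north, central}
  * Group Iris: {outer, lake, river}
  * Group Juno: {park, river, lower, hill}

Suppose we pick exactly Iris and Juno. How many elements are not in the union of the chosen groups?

Union of Iris, Juno = {outer, park, lake, river, lower, hill}.
Not covered: west, inner, north, central — 4 elements.

4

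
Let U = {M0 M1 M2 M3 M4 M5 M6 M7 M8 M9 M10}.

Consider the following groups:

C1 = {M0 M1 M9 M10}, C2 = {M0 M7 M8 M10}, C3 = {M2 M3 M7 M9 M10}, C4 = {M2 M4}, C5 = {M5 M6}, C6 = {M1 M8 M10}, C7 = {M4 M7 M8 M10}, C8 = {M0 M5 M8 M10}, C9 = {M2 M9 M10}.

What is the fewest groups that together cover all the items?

C1, C3, C5, and C7 cover everything between them: the union {M0, M1, M2, M3, M4, M5, M6, M7, M8, M9, M10} is all of U.
No 3 of the 9 groups cover everything (all 84 combinations miss at least one item), so 4 is optimal.

4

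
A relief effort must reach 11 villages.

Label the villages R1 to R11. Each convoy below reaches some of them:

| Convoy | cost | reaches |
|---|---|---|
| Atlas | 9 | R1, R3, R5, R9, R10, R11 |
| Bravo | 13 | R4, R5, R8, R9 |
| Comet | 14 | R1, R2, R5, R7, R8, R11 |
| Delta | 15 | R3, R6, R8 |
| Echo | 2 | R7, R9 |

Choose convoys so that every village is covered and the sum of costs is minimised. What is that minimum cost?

Atlas, Bravo, Comet, Delta together cover every village (Atlas ∪ Bravo ∪ Comet ∪ Delta = {R1, R2, R3, R4, R5, R6, R7, R8, R9, R10, R11}); total cost 9 + 13 + 14 + 15 = 51.
The greedy pick Echo, Atlas, Bravo, Comet, Delta costs 53; no covering selection beats 51.

51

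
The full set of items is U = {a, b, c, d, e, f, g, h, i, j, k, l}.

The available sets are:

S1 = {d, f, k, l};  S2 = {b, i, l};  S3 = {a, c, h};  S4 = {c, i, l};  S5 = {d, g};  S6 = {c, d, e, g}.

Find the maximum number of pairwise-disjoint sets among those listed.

S2, S3, S5 are pairwise disjoint (S2={b,i,l}; S3={a,c,h}; S5={d,g}).
Every remaining set overlaps one of these, and no 4 of the listed sets are pairwise disjoint, so 3 is the maximum.

3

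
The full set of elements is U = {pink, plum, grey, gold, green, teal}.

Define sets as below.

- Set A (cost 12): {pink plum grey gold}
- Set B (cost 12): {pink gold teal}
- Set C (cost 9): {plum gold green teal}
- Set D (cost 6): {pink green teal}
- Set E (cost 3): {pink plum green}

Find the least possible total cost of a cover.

A, D together cover every element (A ∪ D = {pink, plum, grey, gold, green, teal}); total cost 12 + 6 = 18.
The greedy pick E, C, A costs 24; no covering selection beats 18.

18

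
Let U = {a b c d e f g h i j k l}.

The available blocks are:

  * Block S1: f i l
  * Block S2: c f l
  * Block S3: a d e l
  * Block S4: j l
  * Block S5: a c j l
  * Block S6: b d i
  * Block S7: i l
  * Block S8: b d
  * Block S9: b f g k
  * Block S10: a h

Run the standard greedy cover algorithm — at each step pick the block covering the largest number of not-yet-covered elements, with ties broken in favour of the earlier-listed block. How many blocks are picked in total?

Greedy: pick S3 (covers 4 new) → pick S9 (covers 4 new) → pick S5 (covers 2 new) → pick S1 (covers 1 new) → pick S10 (covers 1 new). Total picks: 5.

5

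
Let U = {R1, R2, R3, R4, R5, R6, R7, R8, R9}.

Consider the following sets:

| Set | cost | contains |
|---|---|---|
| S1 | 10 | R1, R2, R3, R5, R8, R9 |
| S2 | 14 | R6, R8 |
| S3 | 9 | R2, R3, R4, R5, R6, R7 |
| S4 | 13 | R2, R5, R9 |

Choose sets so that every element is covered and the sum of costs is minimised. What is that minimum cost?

19

S1, S3 together cover every element (S1 ∪ S3 = {R1, R2, R3, R4, R5, R6, R7, R8, R9}); total cost 10 + 9 = 19.
No covering selection has total cost below 19.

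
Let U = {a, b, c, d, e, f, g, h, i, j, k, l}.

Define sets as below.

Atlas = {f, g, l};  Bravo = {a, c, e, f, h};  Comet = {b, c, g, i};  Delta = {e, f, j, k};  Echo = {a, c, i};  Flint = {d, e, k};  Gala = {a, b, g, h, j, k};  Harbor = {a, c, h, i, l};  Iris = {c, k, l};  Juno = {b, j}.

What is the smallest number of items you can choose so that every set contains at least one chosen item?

T = {b, c, d, f} meets every set (each contains at least one member of T), and |T| = 4.
The sets Atlas, Echo, Flint, Juno are pairwise disjoint, so any hitting set needs a separate item for each — at least 4. Hence 4 is optimal.

4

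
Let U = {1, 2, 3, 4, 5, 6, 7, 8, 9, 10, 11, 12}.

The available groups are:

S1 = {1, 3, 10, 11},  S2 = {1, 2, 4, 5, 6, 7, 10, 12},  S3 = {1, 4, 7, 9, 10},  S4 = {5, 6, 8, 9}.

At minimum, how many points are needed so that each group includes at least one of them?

Take H = {5, 10}. Each listed group contains at least one of these, so H is a hitting set of size 2.
The groups S1, S4 are pairwise disjoint, so any hitting set needs a separate point for each — at least 2. Hence 2 is optimal.

2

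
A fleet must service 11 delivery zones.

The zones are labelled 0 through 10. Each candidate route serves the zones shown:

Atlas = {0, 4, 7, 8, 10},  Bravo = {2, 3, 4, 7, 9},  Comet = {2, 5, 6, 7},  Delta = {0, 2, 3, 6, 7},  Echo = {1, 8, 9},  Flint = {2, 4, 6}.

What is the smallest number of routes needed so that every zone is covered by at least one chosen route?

4

Atlas and Comet and Delta and Echo together: Atlas ∪ Comet ∪ Delta ∪ Echo = {0, 1, 2, 3, 4, 5, 6, 7, 8, 9, 10} — every zone is covered.
No 3 of the 6 routes cover everything (all 20 combinations miss at least one zone), so 4 is optimal.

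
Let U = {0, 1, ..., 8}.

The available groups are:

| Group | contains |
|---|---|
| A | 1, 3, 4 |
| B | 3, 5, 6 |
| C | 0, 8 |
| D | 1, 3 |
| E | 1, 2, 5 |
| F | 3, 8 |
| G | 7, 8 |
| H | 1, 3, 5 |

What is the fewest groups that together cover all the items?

A, B, C, E, and G cover everything between them: the union {0, 1, 2, 3, 4, 5, 6, 7, 8} is all of U.
No 4 of the 8 groups cover everything (all 70 combinations miss at least one item), so 5 is optimal.

5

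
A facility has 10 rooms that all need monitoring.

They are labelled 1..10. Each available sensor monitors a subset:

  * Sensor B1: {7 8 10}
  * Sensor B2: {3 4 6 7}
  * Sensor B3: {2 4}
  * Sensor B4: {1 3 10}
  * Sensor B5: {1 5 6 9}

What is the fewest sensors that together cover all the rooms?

B1 and B3 and B4 and B5 together: B1 ∪ B3 ∪ B4 ∪ B5 = {1, 2, 3, 4, 5, 6, 7, 8, 9, 10} — every room is covered.
No 3 of the 5 sensors cover everything (all 10 combinations miss at least one room), so 4 is optimal.

4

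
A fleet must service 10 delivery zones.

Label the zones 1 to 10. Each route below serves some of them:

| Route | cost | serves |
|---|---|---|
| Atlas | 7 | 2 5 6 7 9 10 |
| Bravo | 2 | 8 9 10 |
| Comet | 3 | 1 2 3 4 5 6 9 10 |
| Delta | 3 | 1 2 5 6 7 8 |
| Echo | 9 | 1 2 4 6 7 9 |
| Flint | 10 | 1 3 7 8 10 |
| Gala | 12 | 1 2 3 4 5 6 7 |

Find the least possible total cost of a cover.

6

Comet, Delta together cover every zone (Comet ∪ Delta = {1, 2, 3, 4, 5, 6, 7, 8, 9, 10}); total cost 3 + 3 = 6.
No covering selection has total cost below 6.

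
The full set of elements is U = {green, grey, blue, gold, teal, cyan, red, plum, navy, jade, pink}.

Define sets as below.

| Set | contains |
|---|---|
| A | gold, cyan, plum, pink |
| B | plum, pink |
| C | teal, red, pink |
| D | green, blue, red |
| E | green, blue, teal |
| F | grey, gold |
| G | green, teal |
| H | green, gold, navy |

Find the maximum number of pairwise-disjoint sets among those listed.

3

B, F, G are pairwise disjoint (B={plum,pink}; F={grey,gold}; G={green,teal}).
Every remaining set overlaps one of these, and no 4 of the listed sets are pairwise disjoint, so 3 is the maximum.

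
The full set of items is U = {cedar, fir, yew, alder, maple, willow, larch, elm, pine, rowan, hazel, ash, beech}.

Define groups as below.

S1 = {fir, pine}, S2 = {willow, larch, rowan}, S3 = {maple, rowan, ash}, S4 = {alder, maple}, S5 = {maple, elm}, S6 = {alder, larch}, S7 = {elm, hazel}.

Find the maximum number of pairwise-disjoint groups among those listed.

S1, S3, S6, S7 are pairwise disjoint (S1={fir,pine}; S3={maple,rowan,ash}; S6={alder,larch}; S7={elm,hazel}).
Every remaining group overlaps one of these, and no 5 of the listed groups are pairwise disjoint, so 4 is the maximum.

4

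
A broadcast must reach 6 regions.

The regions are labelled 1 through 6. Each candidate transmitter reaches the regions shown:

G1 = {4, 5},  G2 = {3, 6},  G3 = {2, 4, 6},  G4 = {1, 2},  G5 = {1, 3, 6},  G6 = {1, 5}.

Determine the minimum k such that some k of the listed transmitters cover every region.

G3 and G5 and G6 together: G3 ∪ G5 ∪ G6 = {1, 2, 3, 4, 5, 6} — every region is covered.
No 2 of the 6 transmitters cover everything (all 15 combinations miss at least one region), so 3 is optimal.

3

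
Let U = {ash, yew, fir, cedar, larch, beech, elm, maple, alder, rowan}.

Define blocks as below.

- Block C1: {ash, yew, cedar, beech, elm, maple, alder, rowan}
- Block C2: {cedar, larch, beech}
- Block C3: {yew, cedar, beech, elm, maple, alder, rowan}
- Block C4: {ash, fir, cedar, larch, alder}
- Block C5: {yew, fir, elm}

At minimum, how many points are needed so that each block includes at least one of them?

H = {cedar, elm} meets every block (each contains at least one member of H), and |H| = 2.
The blocks C2, C5 are pairwise disjoint, so any hitting set needs a separate point for each — at least 2. Hence 2 is optimal.

2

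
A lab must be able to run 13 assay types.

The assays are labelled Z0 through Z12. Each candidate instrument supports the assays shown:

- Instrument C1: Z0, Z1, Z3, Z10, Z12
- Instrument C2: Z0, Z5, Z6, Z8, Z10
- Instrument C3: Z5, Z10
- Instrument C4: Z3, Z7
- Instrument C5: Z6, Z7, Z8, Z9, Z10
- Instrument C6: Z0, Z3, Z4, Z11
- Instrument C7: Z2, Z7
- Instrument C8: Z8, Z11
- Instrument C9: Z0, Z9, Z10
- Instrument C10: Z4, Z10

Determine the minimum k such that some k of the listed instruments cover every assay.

C1 and C2 and C5 and C6 and C7 together: C1 ∪ C2 ∪ C5 ∪ C6 ∪ C7 = {Z0, Z1, Z2, Z3, Z4, Z5, Z6, Z7, Z8, Z9, Z10, Z11, Z12} — every assay is covered.
No 4 of the 10 instruments cover everything (all 210 combinations miss at least one assay), so 5 is optimal.

5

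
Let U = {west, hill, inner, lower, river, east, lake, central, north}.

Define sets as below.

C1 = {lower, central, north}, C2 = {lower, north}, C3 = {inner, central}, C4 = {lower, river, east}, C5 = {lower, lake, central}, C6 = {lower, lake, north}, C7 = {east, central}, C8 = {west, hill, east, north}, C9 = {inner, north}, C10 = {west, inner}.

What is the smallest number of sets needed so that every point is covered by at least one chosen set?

4

C3 and C4 and C6 and C8 together: C3 ∪ C4 ∪ C6 ∪ C8 = {west, hill, inner, lower, river, east, lake, central, north} — every point is covered.
No 3 of the 10 sets cover everything (all 120 combinations miss at least one point), so 4 is optimal.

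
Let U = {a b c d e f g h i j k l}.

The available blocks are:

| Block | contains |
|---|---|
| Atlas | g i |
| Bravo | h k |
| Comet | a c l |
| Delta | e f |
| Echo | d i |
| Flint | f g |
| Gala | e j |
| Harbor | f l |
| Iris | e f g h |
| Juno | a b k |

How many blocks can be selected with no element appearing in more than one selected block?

5

Bravo, Comet, Echo, Flint, Gala are pairwise disjoint (Bravo={h,k}; Comet={a,c,l}; Echo={d,i}; Flint={f,g}; Gala={e,j}).
Every remaining block overlaps one of these, and no 6 of the listed blocks are pairwise disjoint, so 5 is the maximum.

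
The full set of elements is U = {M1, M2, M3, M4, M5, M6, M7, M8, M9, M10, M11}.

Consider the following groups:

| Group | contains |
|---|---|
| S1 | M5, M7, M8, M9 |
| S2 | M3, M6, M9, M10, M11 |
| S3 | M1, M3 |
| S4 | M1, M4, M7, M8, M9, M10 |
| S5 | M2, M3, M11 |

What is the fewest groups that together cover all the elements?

4

Take {S1, S2, S4, S5}. Their union is {M1, M2, M3, M4, M5, M6, M7, M8, M9, M10, M11}, which is all 11 elements.
No 3 of the 5 groups cover everything (all 10 combinations miss at least one element), so 4 is optimal.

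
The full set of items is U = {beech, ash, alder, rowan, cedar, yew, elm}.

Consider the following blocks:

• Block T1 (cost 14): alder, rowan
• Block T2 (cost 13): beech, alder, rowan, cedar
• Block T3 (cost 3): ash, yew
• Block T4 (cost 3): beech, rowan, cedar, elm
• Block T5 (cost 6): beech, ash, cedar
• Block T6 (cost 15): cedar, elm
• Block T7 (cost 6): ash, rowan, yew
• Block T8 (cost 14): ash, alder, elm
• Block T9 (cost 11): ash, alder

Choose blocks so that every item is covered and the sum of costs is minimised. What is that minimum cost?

17

T3, T4, T9 together cover every item (T3 ∪ T4 ∪ T9 = {beech, ash, alder, rowan, cedar, yew, elm}); total cost 3 + 3 + 11 = 17.
No covering selection has total cost below 17.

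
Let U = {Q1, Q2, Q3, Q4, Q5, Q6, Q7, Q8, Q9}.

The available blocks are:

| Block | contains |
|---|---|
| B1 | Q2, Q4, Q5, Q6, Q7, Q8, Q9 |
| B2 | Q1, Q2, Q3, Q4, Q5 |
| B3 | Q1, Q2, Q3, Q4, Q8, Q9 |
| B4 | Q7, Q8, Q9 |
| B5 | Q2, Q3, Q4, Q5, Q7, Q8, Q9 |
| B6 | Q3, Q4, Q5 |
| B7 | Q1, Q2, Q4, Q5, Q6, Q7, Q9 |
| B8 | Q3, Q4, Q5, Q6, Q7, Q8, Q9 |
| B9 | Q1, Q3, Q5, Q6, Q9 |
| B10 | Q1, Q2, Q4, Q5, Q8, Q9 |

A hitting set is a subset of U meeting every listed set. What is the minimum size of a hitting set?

2

Take H = {Q4, Q9}. Each listed block contains at least one of these, so H is a hitting set of size 2.
The blocks B2, B4 are pairwise disjoint, so any hitting set needs a separate point for each — at least 2. Hence 2 is optimal.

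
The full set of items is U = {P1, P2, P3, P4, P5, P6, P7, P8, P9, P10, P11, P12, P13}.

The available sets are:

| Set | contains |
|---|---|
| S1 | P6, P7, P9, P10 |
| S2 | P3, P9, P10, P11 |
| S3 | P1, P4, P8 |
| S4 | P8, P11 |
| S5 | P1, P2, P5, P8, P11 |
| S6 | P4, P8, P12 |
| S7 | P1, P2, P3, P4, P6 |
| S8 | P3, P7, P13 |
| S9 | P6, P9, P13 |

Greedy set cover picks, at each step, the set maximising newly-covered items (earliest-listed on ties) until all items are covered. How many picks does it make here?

Greedy: pick S5 (covers 5 new) → pick S1 (covers 4 new) → pick S6 (covers 2 new) → pick S8 (covers 2 new). Total picks: 4.

4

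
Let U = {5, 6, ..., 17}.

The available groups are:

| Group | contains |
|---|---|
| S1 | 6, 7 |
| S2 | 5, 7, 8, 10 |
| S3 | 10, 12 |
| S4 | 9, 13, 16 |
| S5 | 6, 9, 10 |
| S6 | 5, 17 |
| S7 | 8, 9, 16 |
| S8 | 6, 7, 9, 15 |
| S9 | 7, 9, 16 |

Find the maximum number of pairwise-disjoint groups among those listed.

4

S1, S3, S4, S6 are pairwise disjoint (S1={6,7}; S3={10,12}; S4={9,13,16}; S6={5,17}).
Every remaining group overlaps one of these, and no 5 of the listed groups are pairwise disjoint, so 4 is the maximum.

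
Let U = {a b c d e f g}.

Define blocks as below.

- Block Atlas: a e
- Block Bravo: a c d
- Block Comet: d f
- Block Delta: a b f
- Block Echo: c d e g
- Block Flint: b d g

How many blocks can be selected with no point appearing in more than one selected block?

2

Atlas, Comet are pairwise disjoint (Atlas={a,e}; Comet={d,f}).
Every remaining block overlaps one of these, and no 3 of the listed blocks are pairwise disjoint, so 2 is the maximum.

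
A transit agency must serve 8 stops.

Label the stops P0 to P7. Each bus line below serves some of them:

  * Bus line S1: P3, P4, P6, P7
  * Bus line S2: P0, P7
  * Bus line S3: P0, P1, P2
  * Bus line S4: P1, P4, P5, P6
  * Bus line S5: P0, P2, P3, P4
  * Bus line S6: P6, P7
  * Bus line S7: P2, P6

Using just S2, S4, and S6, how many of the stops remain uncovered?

2

Union of S2, S4, S6 = {P0, P1, P4, P5, P6, P7}.
Not covered: P2, P3 — 2 stops.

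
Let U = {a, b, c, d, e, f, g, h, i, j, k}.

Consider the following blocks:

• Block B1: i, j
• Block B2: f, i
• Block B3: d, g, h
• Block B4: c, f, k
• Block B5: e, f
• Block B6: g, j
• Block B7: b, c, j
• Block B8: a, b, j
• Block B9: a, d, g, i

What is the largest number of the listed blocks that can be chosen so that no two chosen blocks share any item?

B3, B5, B8 are pairwise disjoint (B3={d,g,h}; B5={e,f}; B8={a,b,j}).
Every remaining block overlaps one of these, and no 4 of the listed blocks are pairwise disjoint, so 3 is the maximum.

3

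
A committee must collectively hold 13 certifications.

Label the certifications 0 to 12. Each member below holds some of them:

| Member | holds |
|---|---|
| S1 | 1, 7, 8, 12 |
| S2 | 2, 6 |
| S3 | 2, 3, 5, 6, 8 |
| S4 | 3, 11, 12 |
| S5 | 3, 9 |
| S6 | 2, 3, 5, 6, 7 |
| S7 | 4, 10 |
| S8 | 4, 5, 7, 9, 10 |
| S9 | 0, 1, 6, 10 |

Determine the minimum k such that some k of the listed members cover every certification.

Take {S3, S4, S8, S9}. Their union is {0, 1, 2, 3, 4, 5, 6, 7, 8, 9, 10, 11, 12}, which is all 13 certifications.
Only S9 contains 0, so S9 is forced; the remaining 9 certifications need at least 3 more members (each remaining member adds at most 4) — so at least 4 members are needed, and 4 is optimal.

4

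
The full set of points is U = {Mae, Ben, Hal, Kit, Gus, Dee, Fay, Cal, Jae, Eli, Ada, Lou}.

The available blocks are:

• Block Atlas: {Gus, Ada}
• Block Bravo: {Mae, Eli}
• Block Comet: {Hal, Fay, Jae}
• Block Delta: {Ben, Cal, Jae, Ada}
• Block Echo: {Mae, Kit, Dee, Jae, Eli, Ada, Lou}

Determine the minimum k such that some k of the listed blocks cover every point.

4

Take {Atlas, Comet, Delta, Echo}. Their union is {Mae, Ben, Hal, Kit, Gus, Dee, Fay, Cal, Jae, Eli, Ada, Lou}, which is all 12 points.
Only Echo contains Kit, so Echo is forced; the remaining 5 points need at least 3 more blocks (each remaining block adds at most 2) — so at least 4 blocks are needed, and 4 is optimal.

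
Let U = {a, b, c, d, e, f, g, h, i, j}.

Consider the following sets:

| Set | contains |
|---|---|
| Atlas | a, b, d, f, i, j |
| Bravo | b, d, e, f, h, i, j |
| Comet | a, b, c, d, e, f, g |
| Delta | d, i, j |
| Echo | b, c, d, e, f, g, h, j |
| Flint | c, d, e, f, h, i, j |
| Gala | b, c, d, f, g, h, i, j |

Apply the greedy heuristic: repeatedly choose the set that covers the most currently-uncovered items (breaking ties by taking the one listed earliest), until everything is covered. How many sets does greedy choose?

Greedy: pick Echo (covers 8 new) → pick Atlas (covers 2 new). Total picks: 2.

2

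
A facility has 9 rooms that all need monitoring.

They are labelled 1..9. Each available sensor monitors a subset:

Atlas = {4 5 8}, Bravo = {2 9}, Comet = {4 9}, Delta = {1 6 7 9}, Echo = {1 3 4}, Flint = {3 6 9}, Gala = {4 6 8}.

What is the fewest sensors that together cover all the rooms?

4

Take {Atlas, Bravo, Delta, Echo}. Their union is {1, 2, 3, 4, 5, 6, 7, 8, 9}, which is all 9 rooms.
Only Bravo contains 2, so Bravo is forced; the remaining 7 rooms need at least 3 more sensors (each remaining sensor adds at most 3) — so at least 4 sensors are needed, and 4 is optimal.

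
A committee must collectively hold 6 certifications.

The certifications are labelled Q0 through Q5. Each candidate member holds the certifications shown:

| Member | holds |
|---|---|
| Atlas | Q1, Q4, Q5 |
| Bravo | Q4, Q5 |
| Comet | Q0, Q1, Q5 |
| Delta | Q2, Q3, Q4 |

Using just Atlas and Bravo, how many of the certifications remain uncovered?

Union of Atlas, Bravo = {Q1, Q4, Q5}.
Not covered: Q0, Q2, Q3 — 3 certifications.

3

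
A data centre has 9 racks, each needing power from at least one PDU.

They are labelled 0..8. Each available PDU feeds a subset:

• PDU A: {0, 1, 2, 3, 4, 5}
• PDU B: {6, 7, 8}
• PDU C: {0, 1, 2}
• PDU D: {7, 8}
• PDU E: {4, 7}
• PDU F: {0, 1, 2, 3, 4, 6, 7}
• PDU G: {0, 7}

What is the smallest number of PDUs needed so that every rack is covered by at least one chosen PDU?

A and B together: A ∪ B = {0, 1, 2, 3, 4, 5, 6, 7, 8} — every rack is covered.
No single PDU has all 9 racks (the largest, F, has 7), so 2 is optimal.

2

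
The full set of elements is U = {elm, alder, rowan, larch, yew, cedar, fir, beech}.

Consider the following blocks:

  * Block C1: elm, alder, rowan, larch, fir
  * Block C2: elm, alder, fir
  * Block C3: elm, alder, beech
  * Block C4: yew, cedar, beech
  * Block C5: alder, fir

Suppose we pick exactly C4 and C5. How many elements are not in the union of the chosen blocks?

3

Union of C4, C5 = {alder, yew, cedar, fir, beech}.
Not covered: elm, rowan, larch — 3 elements.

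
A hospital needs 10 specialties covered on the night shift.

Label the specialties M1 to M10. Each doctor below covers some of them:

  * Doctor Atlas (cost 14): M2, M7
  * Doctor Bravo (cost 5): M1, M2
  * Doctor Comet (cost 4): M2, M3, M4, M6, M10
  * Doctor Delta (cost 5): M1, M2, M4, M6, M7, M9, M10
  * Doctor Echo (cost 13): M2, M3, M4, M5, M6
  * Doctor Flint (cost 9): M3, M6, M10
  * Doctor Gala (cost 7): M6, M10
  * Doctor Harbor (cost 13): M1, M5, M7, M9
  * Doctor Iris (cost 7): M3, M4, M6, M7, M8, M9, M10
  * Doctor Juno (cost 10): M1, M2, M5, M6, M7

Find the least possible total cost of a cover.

17

Iris, Juno together cover every specialty (Iris ∪ Juno = {M1, M2, M3, M4, M5, M6, M7, M8, M9, M10}); total cost 7 + 10 = 17.
The greedy pick Delta, Iris, Juno costs 22; no covering selection beats 17.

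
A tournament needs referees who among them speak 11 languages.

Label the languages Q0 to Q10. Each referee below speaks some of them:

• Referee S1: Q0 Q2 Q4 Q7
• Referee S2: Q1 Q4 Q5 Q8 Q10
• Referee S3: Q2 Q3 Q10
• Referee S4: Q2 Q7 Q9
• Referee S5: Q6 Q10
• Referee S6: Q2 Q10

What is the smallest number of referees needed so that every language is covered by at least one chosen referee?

5

Take {S1, S2, S3, S4, S5}. Their union is {Q0, Q1, Q2, Q3, Q4, Q5, Q6, Q7, Q8, Q9, Q10}, which is all 11 languages.
No 4 of the 6 referees cover everything (all 15 combinations miss at least one language), so 5 is optimal.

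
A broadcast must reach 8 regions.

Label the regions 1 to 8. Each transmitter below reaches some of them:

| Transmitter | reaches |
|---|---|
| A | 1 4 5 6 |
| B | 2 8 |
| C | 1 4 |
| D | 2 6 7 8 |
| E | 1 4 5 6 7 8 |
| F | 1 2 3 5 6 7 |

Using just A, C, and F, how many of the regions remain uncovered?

1

Union of A, C, F = {1, 2, 3, 4, 5, 6, 7}.
Not covered: 8 — 1 region.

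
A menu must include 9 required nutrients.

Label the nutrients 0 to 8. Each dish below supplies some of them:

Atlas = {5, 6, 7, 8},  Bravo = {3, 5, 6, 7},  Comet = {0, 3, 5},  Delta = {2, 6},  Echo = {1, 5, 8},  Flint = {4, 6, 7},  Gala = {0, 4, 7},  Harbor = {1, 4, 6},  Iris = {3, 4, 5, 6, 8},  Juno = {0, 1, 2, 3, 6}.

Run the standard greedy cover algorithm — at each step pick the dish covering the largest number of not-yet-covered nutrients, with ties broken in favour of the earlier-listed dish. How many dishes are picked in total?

Greedy: pick Iris (covers 5 new) → pick Juno (covers 3 new) → pick Atlas (covers 1 new). Total picks: 3.

3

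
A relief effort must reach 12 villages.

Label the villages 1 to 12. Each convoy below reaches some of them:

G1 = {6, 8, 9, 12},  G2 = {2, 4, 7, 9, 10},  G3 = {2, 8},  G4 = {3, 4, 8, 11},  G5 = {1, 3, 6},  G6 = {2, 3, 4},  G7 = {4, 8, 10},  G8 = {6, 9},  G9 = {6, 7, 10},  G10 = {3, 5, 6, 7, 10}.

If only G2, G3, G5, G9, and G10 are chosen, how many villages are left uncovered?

2

Union of G2, G3, G5, G9, G10 = {1, 2, 3, 4, 5, 6, 7, 8, 9, 10}.
Not covered: 11, 12 — 2 villages.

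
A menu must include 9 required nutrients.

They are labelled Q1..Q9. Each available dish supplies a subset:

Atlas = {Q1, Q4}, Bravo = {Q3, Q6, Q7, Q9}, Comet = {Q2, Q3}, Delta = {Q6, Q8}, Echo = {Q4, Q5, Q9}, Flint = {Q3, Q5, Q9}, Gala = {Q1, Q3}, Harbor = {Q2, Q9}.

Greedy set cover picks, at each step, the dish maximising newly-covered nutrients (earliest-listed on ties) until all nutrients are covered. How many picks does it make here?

5

Greedy: pick Bravo (covers 4 new) → pick Atlas (covers 2 new) → pick Comet (covers 1 new) → pick Delta (covers 1 new) → pick Echo (covers 1 new). Total picks: 5.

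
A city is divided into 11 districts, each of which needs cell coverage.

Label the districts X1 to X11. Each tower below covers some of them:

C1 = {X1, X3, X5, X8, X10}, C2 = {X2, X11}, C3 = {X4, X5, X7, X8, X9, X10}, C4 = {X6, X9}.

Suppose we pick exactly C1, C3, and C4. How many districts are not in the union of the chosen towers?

2

Union of C1, C3, C4 = {X1, X3, X4, X5, X6, X7, X8, X9, X10}.
Not covered: X2, X11 — 2 districts.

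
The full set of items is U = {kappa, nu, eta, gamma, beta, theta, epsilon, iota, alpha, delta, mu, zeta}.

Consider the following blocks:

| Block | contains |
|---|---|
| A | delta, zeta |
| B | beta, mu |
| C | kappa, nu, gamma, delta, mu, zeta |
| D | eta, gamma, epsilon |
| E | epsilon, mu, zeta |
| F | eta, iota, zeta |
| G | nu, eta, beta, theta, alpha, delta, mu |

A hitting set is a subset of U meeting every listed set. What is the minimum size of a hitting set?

3

H = {eta, beta, zeta} meets every block (each contains at least one member of H), and |H| = 3.
The blocks A, B, D are pairwise disjoint, so any hitting set needs a separate item for each — at least 3. Hence 3 is optimal.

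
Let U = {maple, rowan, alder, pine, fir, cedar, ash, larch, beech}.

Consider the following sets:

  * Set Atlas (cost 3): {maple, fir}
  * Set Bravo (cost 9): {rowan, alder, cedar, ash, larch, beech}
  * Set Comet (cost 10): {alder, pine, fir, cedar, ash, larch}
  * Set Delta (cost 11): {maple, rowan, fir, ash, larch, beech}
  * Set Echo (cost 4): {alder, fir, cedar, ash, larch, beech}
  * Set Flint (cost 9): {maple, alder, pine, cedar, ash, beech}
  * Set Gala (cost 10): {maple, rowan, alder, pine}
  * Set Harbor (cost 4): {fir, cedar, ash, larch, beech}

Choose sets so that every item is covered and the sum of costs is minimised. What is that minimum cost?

14

Gala, Harbor together cover every item (Gala ∪ Harbor = {maple, rowan, alder, pine, fir, cedar, ash, larch, beech}); total cost 10 + 4 = 14.
The greedy pick Echo, Atlas, Gala costs 17; no covering selection beats 14.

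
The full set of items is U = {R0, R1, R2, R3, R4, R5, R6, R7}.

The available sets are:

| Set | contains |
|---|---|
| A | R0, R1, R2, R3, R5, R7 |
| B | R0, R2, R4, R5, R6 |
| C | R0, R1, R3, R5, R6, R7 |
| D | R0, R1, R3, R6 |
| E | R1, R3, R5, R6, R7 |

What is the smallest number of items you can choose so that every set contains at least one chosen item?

The 2 items {R1, R4} hit every set.
No single item lies in every set, so at least 2 are needed and 2 is optimal.

2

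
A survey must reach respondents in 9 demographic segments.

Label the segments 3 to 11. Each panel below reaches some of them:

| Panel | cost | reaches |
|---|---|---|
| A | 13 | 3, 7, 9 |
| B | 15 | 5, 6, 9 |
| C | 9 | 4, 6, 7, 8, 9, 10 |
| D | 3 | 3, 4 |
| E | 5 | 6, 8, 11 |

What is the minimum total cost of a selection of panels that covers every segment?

B, C, D, E together cover every segment (B ∪ C ∪ D ∪ E = {3, 4, 5, 6, 7, 8, 9, 10, 11}); total cost 15 + 9 + 3 + 5 = 32.
No covering selection has total cost below 32.

32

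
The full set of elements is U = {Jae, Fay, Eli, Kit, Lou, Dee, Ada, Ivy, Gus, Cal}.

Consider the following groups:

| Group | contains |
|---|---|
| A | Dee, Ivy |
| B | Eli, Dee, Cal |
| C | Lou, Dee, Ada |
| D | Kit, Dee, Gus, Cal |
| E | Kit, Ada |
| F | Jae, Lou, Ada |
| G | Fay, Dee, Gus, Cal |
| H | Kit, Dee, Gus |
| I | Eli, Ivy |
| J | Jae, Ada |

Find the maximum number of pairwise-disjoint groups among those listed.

D, F, I are pairwise disjoint (D={Kit,Dee,Gus,Cal}; F={Jae,Lou,Ada}; I={Eli,Ivy}).
Every remaining group overlaps one of these, and no 4 of the listed groups are pairwise disjoint, so 3 is the maximum.

3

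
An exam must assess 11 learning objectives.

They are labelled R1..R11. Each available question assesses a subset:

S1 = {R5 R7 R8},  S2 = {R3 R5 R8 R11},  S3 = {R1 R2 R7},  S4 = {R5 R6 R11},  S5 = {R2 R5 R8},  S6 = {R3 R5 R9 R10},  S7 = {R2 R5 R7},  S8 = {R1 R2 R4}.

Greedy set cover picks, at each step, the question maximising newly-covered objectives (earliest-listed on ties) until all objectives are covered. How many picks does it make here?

5

Greedy: pick S2 (covers 4 new) → pick S3 (covers 3 new) → pick S6 (covers 2 new) → pick S4 (covers 1 new) → pick S8 (covers 1 new). Total picks: 5.
(The true minimum cover uses only 4 questions, so greedy is not optimal here.)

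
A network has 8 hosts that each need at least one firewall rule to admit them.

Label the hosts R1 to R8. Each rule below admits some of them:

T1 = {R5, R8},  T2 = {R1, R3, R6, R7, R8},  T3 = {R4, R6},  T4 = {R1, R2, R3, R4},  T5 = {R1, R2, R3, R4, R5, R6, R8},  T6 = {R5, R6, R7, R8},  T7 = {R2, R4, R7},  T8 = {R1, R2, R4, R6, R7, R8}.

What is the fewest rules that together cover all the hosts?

2

Take {T5, T7}. Their union is {R1, R2, R3, R4, R5, R6, R7, R8}, which is all 8 hosts.
No single rule has all 8 hosts (the largest, T5, has 7), so 2 is optimal.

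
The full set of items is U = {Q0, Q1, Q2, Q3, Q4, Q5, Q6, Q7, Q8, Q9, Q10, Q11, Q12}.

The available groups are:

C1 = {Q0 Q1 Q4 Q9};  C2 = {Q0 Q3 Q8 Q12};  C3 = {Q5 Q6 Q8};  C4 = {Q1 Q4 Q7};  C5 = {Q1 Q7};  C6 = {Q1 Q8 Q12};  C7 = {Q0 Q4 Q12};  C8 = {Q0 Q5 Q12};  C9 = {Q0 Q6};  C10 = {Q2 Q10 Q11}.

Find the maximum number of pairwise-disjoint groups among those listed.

C3, C5, C7, C10 are pairwise disjoint (C3={Q5,Q6,Q8}; C5={Q1,Q7}; C7={Q0,Q4,Q12}; C10={Q2,Q10,Q11}).
Every remaining group overlaps one of these, and no 5 of the listed groups are pairwise disjoint, so 4 is the maximum.

4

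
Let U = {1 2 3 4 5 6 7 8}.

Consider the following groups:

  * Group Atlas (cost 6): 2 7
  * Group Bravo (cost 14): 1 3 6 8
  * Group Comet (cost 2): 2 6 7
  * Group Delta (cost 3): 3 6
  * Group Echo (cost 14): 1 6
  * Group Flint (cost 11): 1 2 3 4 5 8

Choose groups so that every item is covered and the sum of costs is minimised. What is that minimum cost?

Comet, Flint together cover every item (Comet ∪ Flint = {1, 2, 3, 4, 5, 6, 7, 8}); total cost 2 + 11 = 13.
No covering selection has total cost below 13.

13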